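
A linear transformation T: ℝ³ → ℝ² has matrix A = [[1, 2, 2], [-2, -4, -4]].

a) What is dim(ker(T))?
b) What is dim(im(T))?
dim(ker) = 2, dim(im) = 1

Observe that row 2 = -2 × row 1 (so the rows are linearly dependent).
Thus rank(A) = 1 (only one linearly independent row).
dim(im(T)) = rank(A) = 1.
By the rank-nullity theorem applied to T: ℝ³ → ℝ², rank(A) + nullity(A) = 3 (the domain dimension), so dim(ker(T)) = 3 - 1 = 2.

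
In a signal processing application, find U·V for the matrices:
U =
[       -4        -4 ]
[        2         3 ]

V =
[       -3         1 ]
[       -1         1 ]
UV =
[       16        -8 ]
[       -9         5 ]

Matrix multiplication: (UV)[i][j] = sum over k of U[i][k] * V[k][j].
  (UV)[0][0] = (-4)*(-3) + (-4)*(-1) = 16
  (UV)[0][1] = (-4)*(1) + (-4)*(1) = -8
  (UV)[1][0] = (2)*(-3) + (3)*(-1) = -9
  (UV)[1][1] = (2)*(1) + (3)*(1) = 5
UV =
[       16        -8 ]
[       -9         5 ]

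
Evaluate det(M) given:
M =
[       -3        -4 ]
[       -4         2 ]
det(M) = -22

For a 2×2 matrix [[a, b], [c, d]], det = a*d - b*c.
det(M) = (-3)*(2) - (-4)*(-4) = -6 - 16 = -22.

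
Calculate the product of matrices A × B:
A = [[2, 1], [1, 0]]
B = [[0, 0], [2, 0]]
[[2, 0], [0, 0]]

Matrix multiplication:
C[0][0] = 2×0 + 1×2 = 2
C[0][1] = 2×0 + 1×0 = 0
C[1][0] = 1×0 + 0×2 = 0
C[1][1] = 1×0 + 0×0 = 0
Result: [[2, 0], [0, 0]]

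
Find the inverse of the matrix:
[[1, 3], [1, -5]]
[[5/8, 3/8], [1/8, -1/8]]

For [[a,b],[c,d]], inverse = (1/det)·[[d,-b],[-c,a]]
det = 1·-5 - 3·1 = -8
Inverse = (1/-8)·[[-5, -3], [-1, 1]]
        = [[5/8, 3/8], [1/8, -1/8]]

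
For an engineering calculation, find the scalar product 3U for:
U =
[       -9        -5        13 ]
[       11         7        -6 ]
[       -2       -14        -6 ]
3U =
[      -27       -15        39 ]
[       33        21       -18 ]
[       -6       -42       -18 ]

Scalar multiplication is elementwise: (3U)[i][j] = 3 * U[i][j].
  (3U)[0][0] = 3 * (-9) = -27
  (3U)[0][1] = 3 * (-5) = -15
  (3U)[0][2] = 3 * (13) = 39
  (3U)[1][0] = 3 * (11) = 33
  (3U)[1][1] = 3 * (7) = 21
  (3U)[1][2] = 3 * (-6) = -18
  (3U)[2][0] = 3 * (-2) = -6
  (3U)[2][1] = 3 * (-14) = -42
  (3U)[2][2] = 3 * (-6) = -18
3U =
[      -27       -15        39 ]
[       33        21       -18 ]
[       -6       -42       -18 ]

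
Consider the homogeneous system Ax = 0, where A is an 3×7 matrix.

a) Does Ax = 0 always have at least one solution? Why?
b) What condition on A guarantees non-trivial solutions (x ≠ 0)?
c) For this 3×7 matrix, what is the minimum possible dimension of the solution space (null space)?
a) Yes, x = 0 is always a solution. b) When A has linearly dependent columns (rank < n). c) Minimum nullity = 4.

a) x = 0 satisfies A·0 = 0, so the zero vector is always a solution.
b) Non-trivial solutions exist iff the columns of A are linearly dependent, equivalently rank(A) < n (the number of columns).
c) By rank-nullity, rank(A) + nullity(A) = n = 7. Since A has only 3 rows, rank(A) ≤ 3, so nullity(A) ≥ 7 - 3 = 4.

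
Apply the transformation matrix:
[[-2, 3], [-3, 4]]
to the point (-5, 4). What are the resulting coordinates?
(22, 31)

Matrix multiplication:
[[-2, 3], [-3, 4]] × [-5, 4]ᵀ
= [-2×-5 + 3×4, -3×-5 + 4×4]ᵀ
= [22.0000, 31.0000]ᵀ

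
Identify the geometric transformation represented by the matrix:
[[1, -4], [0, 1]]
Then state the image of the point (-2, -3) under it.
horizontal shear with factor -4; image of (-2, -3) is (10, -3)

The matrix [[1, k], [0, 1]] sends (x, y) to (x + -4y, y), leaving the y-coordinate fixed: a horizontal shear.
The matrix [[1, -4], [0, 1]] represents: horizontal shear with factor -4.
Applying it to (-2, -3): [1·-2 + -4·-3, 0·-2 + 1·-3] = (10, -3).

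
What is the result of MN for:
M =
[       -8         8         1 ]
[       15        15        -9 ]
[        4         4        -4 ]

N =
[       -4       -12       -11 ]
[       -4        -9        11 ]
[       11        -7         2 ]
MN =
[       11        17       178 ]
[     -219      -252       -18 ]
[      -76       -56        -8 ]

Matrix multiplication: (MN)[i][j] = sum over k of M[i][k] * N[k][j].
  (MN)[0][0] = (-8)*(-4) + (8)*(-4) + (1)*(11) = 11
  (MN)[0][1] = (-8)*(-12) + (8)*(-9) + (1)*(-7) = 17
  (MN)[0][2] = (-8)*(-11) + (8)*(11) + (1)*(2) = 178
  (MN)[1][0] = (15)*(-4) + (15)*(-4) + (-9)*(11) = -219
  (MN)[1][1] = (15)*(-12) + (15)*(-9) + (-9)*(-7) = -252
  (MN)[1][2] = (15)*(-11) + (15)*(11) + (-9)*(2) = -18
  (MN)[2][0] = (4)*(-4) + (4)*(-4) + (-4)*(11) = -76
  (MN)[2][1] = (4)*(-12) + (4)*(-9) + (-4)*(-7) = -56
  (MN)[2][2] = (4)*(-11) + (4)*(11) + (-4)*(2) = -8
MN =
[       11        17       178 ]
[     -219      -252       -18 ]
[      -76       -56        -8 ]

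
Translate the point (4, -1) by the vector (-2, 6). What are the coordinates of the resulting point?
(2, 5)

Translation by (-2, 6):
x' = 4 + -2 = 2
y' = -1 + 6 = 5
Homogeneous matrix: [[1, 0, -2], [0, 1, 6], [0, 0, 1]]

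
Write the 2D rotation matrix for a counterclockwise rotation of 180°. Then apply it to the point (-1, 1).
R = [[-1, 0], [0, -1]]; R·(-1, 1) = (1, -1)

Rotation matrix formula: R(θ) = [[cos θ, -sin θ], [sin θ, cos θ]]
For θ = 180°:
cos(180°) = -1
sin(180°) = 0
R = [[-1, 0], [0, -1]]
Apply to (-1, 1): [-1·-1 + (0)·1, 0·-1 + -1·1] = (1, -1)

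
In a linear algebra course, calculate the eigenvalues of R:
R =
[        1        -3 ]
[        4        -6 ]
λ = -3, -2

Solve det(R - λI) = 0. For a 2×2 matrix the characteristic equation is λ² - (trace)λ + det = 0.
trace(R) = a + d = 1 - 6 = -5.
det(R) = a*d - b*c = (1)*(-6) - (-3)*(4) = -6 + 12 = 6.
Characteristic equation: λ² - (-5)λ + (6) = 0.
Discriminant = (-5)² - 4*(6) = 25 - 24 = 1.
λ = (-5 ± √1) / 2 = (-5 ± 1) / 2 = -3, -2.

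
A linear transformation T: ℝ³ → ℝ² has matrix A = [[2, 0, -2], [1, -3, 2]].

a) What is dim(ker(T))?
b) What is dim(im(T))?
dim(ker) = 1, dim(im) = 2

The two rows are not scalar multiples of one another (no single k satisfies row 2 = k × row 1), so they are linearly independent.
Thus rank(A) = 2.
dim(im(T)) = rank(A) = 2.
By the rank-nullity theorem applied to T: ℝ³ → ℝ², rank(A) + nullity(A) = 3 (the domain dimension), so dim(ker(T)) = 3 - 2 = 1.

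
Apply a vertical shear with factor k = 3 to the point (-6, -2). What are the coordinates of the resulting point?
(-6, -20)

Shear matrix for vertical shear with factor k = 3:
[[1, 0], [3, 1]]
Result: (-6, -2) → (-6, -20)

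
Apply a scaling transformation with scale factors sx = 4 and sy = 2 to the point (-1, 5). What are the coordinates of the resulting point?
(-4, 10)

Scaling matrix:
[[4, 0], [0, 2]]
Result: (-1 × 4, 5 × 2) = (-4, 10)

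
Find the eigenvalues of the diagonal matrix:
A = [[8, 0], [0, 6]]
λ₁ = 8, λ₂ = 6

The characteristic polynomial of A is det(A - λI) = (8 - λ)(6 - λ) = 0.
The roots are λ = 8 and λ = 6, so the eigenvalues are the diagonal entries.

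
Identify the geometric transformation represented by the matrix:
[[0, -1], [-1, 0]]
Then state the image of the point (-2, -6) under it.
reflection across the line y = -x; image of (-2, -6) is (6, 2)

This is a symmetric orthogonal matrix with determinant -1, which characterizes a reflection in ℝ².
The matrix [[0, -1], [-1, 0]] represents: reflection across the line y = -x.
Applying it to (-2, -6): [0·-2 + -1·-6, -1·-2 + 0·-6] = (6, 2).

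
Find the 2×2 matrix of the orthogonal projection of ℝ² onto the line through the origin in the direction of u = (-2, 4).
[[1/5, -2/5], [-2/5, 4/5]]

The orthogonal projection onto the line spanned by a nonzero vector u = (a, b) has matrix P = (u uᵀ) / (uᵀ u) = (1/(a² + b²)) · [[a², ab], [ab, b²]].
Here u = (-2, 4), so a² + b² = 4 + 16 = 20.
P = (1/20) · [[4, -8], [-8, 16]] = [[1/5, -2/5], [-2/5, 4/5]].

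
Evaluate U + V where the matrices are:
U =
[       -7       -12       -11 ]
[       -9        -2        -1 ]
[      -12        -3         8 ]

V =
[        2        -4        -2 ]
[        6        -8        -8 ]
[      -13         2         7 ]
U + V =
[       -5       -16       -13 ]
[       -3       -10        -9 ]
[      -25        -1        15 ]

Matrix addition is elementwise: (U+V)[i][j] = U[i][j] + V[i][j].
  (U+V)[0][0] = (-7) + (2) = -5
  (U+V)[0][1] = (-12) + (-4) = -16
  (U+V)[0][2] = (-11) + (-2) = -13
  (U+V)[1][0] = (-9) + (6) = -3
  (U+V)[1][1] = (-2) + (-8) = -10
  (U+V)[1][2] = (-1) + (-8) = -9
  (U+V)[2][0] = (-12) + (-13) = -25
  (U+V)[2][1] = (-3) + (2) = -1
  (U+V)[2][2] = (8) + (7) = 15
U + V =
[       -5       -16       -13 ]
[       -3       -10        -9 ]
[      -25        -1        15 ]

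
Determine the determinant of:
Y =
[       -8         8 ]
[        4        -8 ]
det(Y) = 32

For a 2×2 matrix [[a, b], [c, d]], det = a*d - b*c.
det(Y) = (-8)*(-8) - (8)*(4) = 64 - 32 = 32.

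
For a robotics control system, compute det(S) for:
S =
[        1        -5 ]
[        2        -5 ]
det(S) = 5

For a 2×2 matrix [[a, b], [c, d]], det = a*d - b*c.
det(S) = (1)*(-5) - (-5)*(2) = -5 + 10 = 5.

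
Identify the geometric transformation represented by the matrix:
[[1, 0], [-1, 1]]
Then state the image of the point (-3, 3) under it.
vertical shear with factor -1; image of (-3, 3) is (-3, 6)

The matrix [[1, 0], [k, 1]] sends (x, y) to (x, -1x + y), leaving the x-coordinate fixed: a vertical shear.
The matrix [[1, 0], [-1, 1]] represents: vertical shear with factor -1.
Applying it to (-3, 3): [1·-3 + 0·3, -1·-3 + 1·3] = (-3, 6).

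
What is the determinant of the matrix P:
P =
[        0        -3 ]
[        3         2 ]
det(P) = 9

For a 2×2 matrix [[a, b], [c, d]], det = a*d - b*c.
det(P) = (0)*(2) - (-3)*(3) = 0 + 9 = 9.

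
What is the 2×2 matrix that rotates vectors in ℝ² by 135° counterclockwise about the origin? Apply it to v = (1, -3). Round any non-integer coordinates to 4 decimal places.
R = [[-√2/2, -√2/2], [√2/2, -√2/2]]; R·v = (1.4142, 2.8284)

A counterclockwise rotation by angle θ in ℝ² has matrix R(θ) = [[cos θ, -sin θ], [sin θ, cos θ]].
For θ = 135°: cos θ = -√2/2, sin θ = √2/2.
R(135°) = [[-√2/2, -√2/2], [√2/2, -√2/2]].
R·v = [-√2/2·1 + (-√2/2)·-3, √2/2·1 + -√2/2·-3] = (1.4142, 2.8284).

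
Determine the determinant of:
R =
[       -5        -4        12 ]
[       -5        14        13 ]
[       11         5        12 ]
det(R) = -3475

Expand along row 0 (cofactor expansion): det(R) = a*(e*i - f*h) - b*(d*i - f*g) + c*(d*h - e*g), where the 3×3 is [[a, b, c], [d, e, f], [g, h, i]].
Minor M_00 = (14)*(12) - (13)*(5) = 168 - 65 = 103.
Minor M_01 = (-5)*(12) - (13)*(11) = -60 - 143 = -203.
Minor M_02 = (-5)*(5) - (14)*(11) = -25 - 154 = -179.
det(R) = (-5)*(103) - (-4)*(-203) + (12)*(-179) = -515 - 812 - 2148 = -3475.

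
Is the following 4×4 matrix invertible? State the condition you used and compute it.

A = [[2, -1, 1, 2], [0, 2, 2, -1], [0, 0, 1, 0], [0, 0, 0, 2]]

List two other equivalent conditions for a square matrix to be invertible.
Yes, invertible; det(A) = 8 ≠ 0. Equivalent conditions: rank(A) = 4; Ax = 0 has only the trivial solution; 0 is not an eigenvalue; the columns of A are linearly independent.

To check invertibility, compute det(A).
The given matrix is triangular, so det(A) equals the product of its diagonal entries = 8 ≠ 0.
Since det(A) ≠ 0, A is invertible.
Equivalent conditions for a square matrix A to be invertible:
- rank(A) = 4 (full rank).
- The homogeneous system Ax = 0 has only the trivial solution x = 0.
- 0 is not an eigenvalue of A.
- The columns (equivalently rows) of A are linearly independent.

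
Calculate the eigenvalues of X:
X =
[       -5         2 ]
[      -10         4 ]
λ = -1, 0

Solve det(X - λI) = 0. For a 2×2 matrix the characteristic equation is λ² - (trace)λ + det = 0.
trace(X) = a + d = -5 + 4 = -1.
det(X) = a*d - b*c = (-5)*(4) - (2)*(-10) = -20 + 20 = 0.
Characteristic equation: λ² - (-1)λ + (0) = 0.
Discriminant = (-1)² - 4*(0) = 1 - 0 = 1.
λ = (-1 ± √1) / 2 = (-1 ± 1) / 2 = -1, 0.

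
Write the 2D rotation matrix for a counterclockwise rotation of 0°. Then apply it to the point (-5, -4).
R = [[1, 0], [0, 1]]; R·(-5, -4) = (-5, -4)

Rotation matrix formula: R(θ) = [[cos θ, -sin θ], [sin θ, cos θ]]
For θ = 0°:
cos(0°) = 1
sin(0°) = 0
R = [[1, 0], [0, 1]]
Apply to (-5, -4): [1·-5 + (0)·-4, 0·-5 + 1·-4] = (-5, -4)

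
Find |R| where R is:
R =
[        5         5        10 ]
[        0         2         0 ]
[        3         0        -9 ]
det(R) = -150

Expand along row 0 (cofactor expansion): det(R) = a*(e*i - f*h) - b*(d*i - f*g) + c*(d*h - e*g), where the 3×3 is [[a, b, c], [d, e, f], [g, h, i]].
Minor M_00 = (2)*(-9) - (0)*(0) = -18 - 0 = -18.
Minor M_01 = (0)*(-9) - (0)*(3) = 0 - 0 = 0.
Minor M_02 = (0)*(0) - (2)*(3) = 0 - 6 = -6.
det(R) = (5)*(-18) - (5)*(0) + (10)*(-6) = -90 + 0 - 60 = -150.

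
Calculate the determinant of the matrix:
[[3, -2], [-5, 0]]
-10

For a 2×2 matrix [[a, b], [c, d]], det = ad - bc
det = (3)(0) - (-2)(-5) = 0 - 10 = -10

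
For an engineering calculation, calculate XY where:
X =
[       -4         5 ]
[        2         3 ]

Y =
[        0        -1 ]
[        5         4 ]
XY =
[       25        24 ]
[       15        10 ]

Matrix multiplication: (XY)[i][j] = sum over k of X[i][k] * Y[k][j].
  (XY)[0][0] = (-4)*(0) + (5)*(5) = 25
  (XY)[0][1] = (-4)*(-1) + (5)*(4) = 24
  (XY)[1][0] = (2)*(0) + (3)*(5) = 15
  (XY)[1][1] = (2)*(-1) + (3)*(4) = 10
XY =
[       25        24 ]
[       15        10 ]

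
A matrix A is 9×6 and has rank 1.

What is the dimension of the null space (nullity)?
5

The rank-nullity theorem for an m×n matrix states:
rank(A) + nullity(A) = n (the number of columns).
Here n = 6 and rank(A) = 1, so nullity(A) = 6 - 1 = 5.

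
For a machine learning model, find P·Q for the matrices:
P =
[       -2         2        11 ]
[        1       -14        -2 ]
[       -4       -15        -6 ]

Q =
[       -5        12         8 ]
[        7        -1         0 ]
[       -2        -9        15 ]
PQ =
[        2      -125       149 ]
[      -99        44       -22 ]
[      -73        21      -122 ]

Matrix multiplication: (PQ)[i][j] = sum over k of P[i][k] * Q[k][j].
  (PQ)[0][0] = (-2)*(-5) + (2)*(7) + (11)*(-2) = 2
  (PQ)[0][1] = (-2)*(12) + (2)*(-1) + (11)*(-9) = -125
  (PQ)[0][2] = (-2)*(8) + (2)*(0) + (11)*(15) = 149
  (PQ)[1][0] = (1)*(-5) + (-14)*(7) + (-2)*(-2) = -99
  (PQ)[1][1] = (1)*(12) + (-14)*(-1) + (-2)*(-9) = 44
  (PQ)[1][2] = (1)*(8) + (-14)*(0) + (-2)*(15) = -22
  (PQ)[2][0] = (-4)*(-5) + (-15)*(7) + (-6)*(-2) = -73
  (PQ)[2][1] = (-4)*(12) + (-15)*(-1) + (-6)*(-9) = 21
  (PQ)[2][2] = (-4)*(8) + (-15)*(0) + (-6)*(15) = -122
PQ =
[        2      -125       149 ]
[      -99        44       -22 ]
[      -73        21      -122 ]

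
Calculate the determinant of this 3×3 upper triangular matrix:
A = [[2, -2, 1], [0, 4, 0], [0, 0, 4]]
32

The determinant of a triangular matrix is the product of its diagonal entries (the off-diagonal entries above the diagonal do not affect it).
det(A) = (2) * (4) * (4) = 32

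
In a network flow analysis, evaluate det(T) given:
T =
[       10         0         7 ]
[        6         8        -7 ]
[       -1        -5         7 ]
det(T) = 56

Expand along row 0 (cofactor expansion): det(T) = a*(e*i - f*h) - b*(d*i - f*g) + c*(d*h - e*g), where the 3×3 is [[a, b, c], [d, e, f], [g, h, i]].
Minor M_00 = (8)*(7) - (-7)*(-5) = 56 - 35 = 21.
Minor M_01 = (6)*(7) - (-7)*(-1) = 42 - 7 = 35.
Minor M_02 = (6)*(-5) - (8)*(-1) = -30 + 8 = -22.
det(T) = (10)*(21) - (0)*(35) + (7)*(-22) = 210 + 0 - 154 = 56.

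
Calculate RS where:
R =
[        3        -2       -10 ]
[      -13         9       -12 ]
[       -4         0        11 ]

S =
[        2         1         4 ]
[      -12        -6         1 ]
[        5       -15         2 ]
RS =
[      -20       165       -10 ]
[     -194       113       -67 ]
[       47      -169         6 ]

Matrix multiplication: (RS)[i][j] = sum over k of R[i][k] * S[k][j].
  (RS)[0][0] = (3)*(2) + (-2)*(-12) + (-10)*(5) = -20
  (RS)[0][1] = (3)*(1) + (-2)*(-6) + (-10)*(-15) = 165
  (RS)[0][2] = (3)*(4) + (-2)*(1) + (-10)*(2) = -10
  (RS)[1][0] = (-13)*(2) + (9)*(-12) + (-12)*(5) = -194
  (RS)[1][1] = (-13)*(1) + (9)*(-6) + (-12)*(-15) = 113
  (RS)[1][2] = (-13)*(4) + (9)*(1) + (-12)*(2) = -67
  (RS)[2][0] = (-4)*(2) + (0)*(-12) + (11)*(5) = 47
  (RS)[2][1] = (-4)*(1) + (0)*(-6) + (11)*(-15) = -169
  (RS)[2][2] = (-4)*(4) + (0)*(1) + (11)*(2) = 6
RS =
[      -20       165       -10 ]
[     -194       113       -67 ]
[       47      -169         6 ]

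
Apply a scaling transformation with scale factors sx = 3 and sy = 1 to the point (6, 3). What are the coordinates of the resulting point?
(18, 3)

Scaling matrix:
[[3, 0], [0, 1]]
Result: (6 × 3, 3 × 1) = (18, 3)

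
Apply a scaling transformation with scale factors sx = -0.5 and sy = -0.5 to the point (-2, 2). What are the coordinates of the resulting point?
(1.0, -1.0)

Scaling matrix:
[[-0.50, 0], [0, -0.50]]
Result: (-2 × -0.5, 2 × -0.5) = (1.0, -1.0)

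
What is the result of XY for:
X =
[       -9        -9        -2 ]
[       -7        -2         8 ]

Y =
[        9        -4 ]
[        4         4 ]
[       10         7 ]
XY =
[     -137       -14 ]
[        9        76 ]

Matrix multiplication: (XY)[i][j] = sum over k of X[i][k] * Y[k][j].
  (XY)[0][0] = (-9)*(9) + (-9)*(4) + (-2)*(10) = -137
  (XY)[0][1] = (-9)*(-4) + (-9)*(4) + (-2)*(7) = -14
  (XY)[1][0] = (-7)*(9) + (-2)*(4) + (8)*(10) = 9
  (XY)[1][1] = (-7)*(-4) + (-2)*(4) + (8)*(7) = 76
XY =
[     -137       -14 ]
[        9        76 ]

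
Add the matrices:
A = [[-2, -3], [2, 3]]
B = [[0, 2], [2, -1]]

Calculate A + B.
[[-2, -1], [4, 2]]

Add corresponding elements:
(-2)+(0)=-2
(-3)+(2)=-1
(2)+(2)=4
(3)+(-1)=2
A + B = [[-2, -1], [4, 2]]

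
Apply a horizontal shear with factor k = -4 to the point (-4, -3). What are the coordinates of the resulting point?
(8, -3)

Shear matrix for horizontal shear with factor k = -4:
[[1, -4], [0, 1]]
Result: (-4, -3) → (8, -3)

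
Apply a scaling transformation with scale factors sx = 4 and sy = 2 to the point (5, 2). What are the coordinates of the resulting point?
(20, 4)

Scaling matrix:
[[4, 0], [0, 2]]
Result: (5 × 4, 2 × 2) = (20, 4)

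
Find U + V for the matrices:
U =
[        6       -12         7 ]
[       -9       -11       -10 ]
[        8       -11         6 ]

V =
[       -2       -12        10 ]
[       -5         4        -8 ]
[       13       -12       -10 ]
U + V =
[        4       -24        17 ]
[      -14        -7       -18 ]
[       21       -23        -4 ]

Matrix addition is elementwise: (U+V)[i][j] = U[i][j] + V[i][j].
  (U+V)[0][0] = (6) + (-2) = 4
  (U+V)[0][1] = (-12) + (-12) = -24
  (U+V)[0][2] = (7) + (10) = 17
  (U+V)[1][0] = (-9) + (-5) = -14
  (U+V)[1][1] = (-11) + (4) = -7
  (U+V)[1][2] = (-10) + (-8) = -18
  (U+V)[2][0] = (8) + (13) = 21
  (U+V)[2][1] = (-11) + (-12) = -23
  (U+V)[2][2] = (6) + (-10) = -4
U + V =
[        4       -24        17 ]
[      -14        -7       -18 ]
[       21       -23        -4 ]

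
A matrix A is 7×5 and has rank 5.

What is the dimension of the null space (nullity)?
0

The rank-nullity theorem for an m×n matrix states:
rank(A) + nullity(A) = n (the number of columns).
Here n = 5 and rank(A) = 5, so nullity(A) = 5 - 5 = 0.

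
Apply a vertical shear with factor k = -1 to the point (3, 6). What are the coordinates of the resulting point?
(3, 3)

Shear matrix for vertical shear with factor k = -1:
[[1, 0], [-1, 1]]
Result: (3, 6) → (3, 3)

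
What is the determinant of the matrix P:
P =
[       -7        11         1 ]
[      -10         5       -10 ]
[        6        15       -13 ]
det(P) = -2865

Expand along row 0 (cofactor expansion): det(P) = a*(e*i - f*h) - b*(d*i - f*g) + c*(d*h - e*g), where the 3×3 is [[a, b, c], [d, e, f], [g, h, i]].
Minor M_00 = (5)*(-13) - (-10)*(15) = -65 + 150 = 85.
Minor M_01 = (-10)*(-13) - (-10)*(6) = 130 + 60 = 190.
Minor M_02 = (-10)*(15) - (5)*(6) = -150 - 30 = -180.
det(P) = (-7)*(85) - (11)*(190) + (1)*(-180) = -595 - 2090 - 180 = -2865.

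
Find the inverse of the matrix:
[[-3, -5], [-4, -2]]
[[1/7, -5/14], [-2/7, 3/14]]

For [[a,b],[c,d]], inverse = (1/det)·[[d,-b],[-c,a]]
det = -3·-2 - -5·-4 = -14
Inverse = (1/-14)·[[-2, 5], [4, -3]]
        = [[1/7, -5/14], [-2/7, 3/14]]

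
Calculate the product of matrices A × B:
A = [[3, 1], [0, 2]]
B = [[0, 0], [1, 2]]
[[1, 2], [2, 4]]

Matrix multiplication:
C[0][0] = 3×0 + 1×1 = 1
C[0][1] = 3×0 + 1×2 = 2
C[1][0] = 0×0 + 2×1 = 2
C[1][1] = 0×0 + 2×2 = 4
Result: [[1, 2], [2, 4]]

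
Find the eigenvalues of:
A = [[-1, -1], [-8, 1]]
λ = -3, 3

Solve det(A - λI) = 0. For a 2×2 matrix this is λ² - (trace)λ + det = 0.
trace(A) = -1 + 1 = 0.
det(A) = (-1)*(1) - (-1)*(-8) = -1 - 8 = -9.
Characteristic equation: λ² - (0)λ + (-9) = 0.
Discriminant: (0)² - 4*(-9) = 0 + 36 = 36.
Roots: λ = (0 ± √36) / 2 = -3, 3.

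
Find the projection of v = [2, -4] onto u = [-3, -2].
[-6/13, -4/13]

The projection of v onto u is proj_u(v) = ((v·u) / (u·u)) · u.
v·u = (2)*(-3) + (-4)*(-2) = 2.
u·u = (-3)*(-3) + (-2)*(-2) = 13.
coefficient = 2 / 13 = 2/13.
proj_u(v) = 2/13 · [-3, -2] = [-6/13, -4/13].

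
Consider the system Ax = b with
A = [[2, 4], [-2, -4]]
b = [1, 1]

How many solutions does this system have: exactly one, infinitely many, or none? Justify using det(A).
No solution

det(A) = (2)*(-4) - (4)*(-2) = 0, so A is singular.
The column space of A is span(column 1) = span([2, -2]).
b = [1, 1] is not a scalar multiple of column 1, so b ∉ column space and the system is inconsistent — no solution.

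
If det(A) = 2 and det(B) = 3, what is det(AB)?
6

Use the multiplicative property of determinants: det(AB) = det(A)*det(B).
det(AB) = (2)*(3) = 6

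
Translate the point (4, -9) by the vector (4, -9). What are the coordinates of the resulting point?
(8, -18)

Translation by (4, -9):
x' = 4 + 4 = 8
y' = -9 + -9 = -18
Homogeneous matrix: [[1, 0, 4], [0, 1, -9], [0, 0, 1]]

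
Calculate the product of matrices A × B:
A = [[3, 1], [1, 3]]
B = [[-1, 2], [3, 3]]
[[0, 9], [8, 11]]

Matrix multiplication:
C[0][0] = 3×-1 + 1×3 = 0
C[0][1] = 3×2 + 1×3 = 9
C[1][0] = 1×-1 + 3×3 = 8
C[1][1] = 1×2 + 3×3 = 11
Result: [[0, 9], [8, 11]]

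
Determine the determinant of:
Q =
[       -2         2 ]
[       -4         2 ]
det(Q) = 4

For a 2×2 matrix [[a, b], [c, d]], det = a*d - b*c.
det(Q) = (-2)*(2) - (2)*(-4) = -4 + 8 = 4.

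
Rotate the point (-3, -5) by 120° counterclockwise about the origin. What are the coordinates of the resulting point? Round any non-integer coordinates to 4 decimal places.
(5.8301, -0.0981)

Rotation matrix R(θ) = [[cos θ, -sin θ], [sin θ, cos θ]]; for θ = 120°:
R = [[-1/2, -√3/2], [√3/2, -1/2]]
Result: R × [-3, -5]ᵀ = [-1/2·-3 + (-√3/2)·-5, √3/2·-3 + (-1/2)·-5]ᵀ = (5.8301, -0.0981)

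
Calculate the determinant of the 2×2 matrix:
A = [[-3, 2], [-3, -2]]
12

For A = [[a, b], [c, d]], det(A) = a*d - b*c.
det(A) = (-3)*(-2) - (2)*(-3) = 6 - -6 = 12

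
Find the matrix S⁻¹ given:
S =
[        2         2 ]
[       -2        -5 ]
det(S) = -6
S⁻¹ =
[      5/6       1/3 ]
[     -1/3      -1/3 ]

For a 2×2 matrix S = [[a, b], [c, d]] with det(S) ≠ 0, S⁻¹ = (1/det(S)) * [[d, -b], [-c, a]].
det(S) = (2)*(-5) - (2)*(-2) = -10 + 4 = -6.
S⁻¹ = (1/-6) * [[-5, -2], [2, 2]].
Dividing each entry by -6 and reducing:
S⁻¹ =
[      5/6       1/3 ]
[     -1/3      -1/3 ]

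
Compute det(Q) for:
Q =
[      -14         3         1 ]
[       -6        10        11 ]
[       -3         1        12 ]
det(Q) = -1385

Expand along row 0 (cofactor expansion): det(Q) = a*(e*i - f*h) - b*(d*i - f*g) + c*(d*h - e*g), where the 3×3 is [[a, b, c], [d, e, f], [g, h, i]].
Minor M_00 = (10)*(12) - (11)*(1) = 120 - 11 = 109.
Minor M_01 = (-6)*(12) - (11)*(-3) = -72 + 33 = -39.
Minor M_02 = (-6)*(1) - (10)*(-3) = -6 + 30 = 24.
det(Q) = (-14)*(109) - (3)*(-39) + (1)*(24) = -1526 + 117 + 24 = -1385.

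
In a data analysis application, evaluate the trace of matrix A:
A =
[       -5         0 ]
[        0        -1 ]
tr(A) = -5 - 1 = -6

The trace of a square matrix is the sum of its diagonal entries.
Diagonal entries of A: A[0][0] = -5, A[1][1] = -1.
tr(A) = -5 - 1 = -6.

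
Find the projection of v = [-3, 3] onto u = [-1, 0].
[-3, 0]

The projection of v onto u is proj_u(v) = ((v·u) / (u·u)) · u.
v·u = (-3)*(-1) + (3)*(0) = 3.
u·u = (-1)*(-1) + (0)*(0) = 1.
coefficient = 3 / 1 = 3.
proj_u(v) = 3 · [-1, 0] = [-3, 0].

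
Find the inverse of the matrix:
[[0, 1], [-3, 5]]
[[5/3, -1/3], [1, 0]]

For [[a,b],[c,d]], inverse = (1/det)·[[d,-b],[-c,a]]
det = 0·5 - 1·-3 = 3
Inverse = (1/3)·[[5, -1], [3, 0]]
        = [[5/3, -1/3], [1, 0]]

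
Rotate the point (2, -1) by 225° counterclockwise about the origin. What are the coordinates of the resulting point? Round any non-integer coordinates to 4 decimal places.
(-2.1213, -0.7071)

Rotation matrix R(θ) = [[cos θ, -sin θ], [sin θ, cos θ]]; for θ = 225°:
R = [[-√2/2, √2/2], [-√2/2, -√2/2]]
Result: R × [2, -1]ᵀ = [-√2/2·2 + (√2/2)·-1, -√2/2·2 + (-√2/2)·-1]ᵀ = (-2.1213, -0.7071)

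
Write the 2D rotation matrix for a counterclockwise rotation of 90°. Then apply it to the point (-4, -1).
R = [[0, -1], [1, 0]]; R·(-4, -1) = (1, -4)

Rotation matrix formula: R(θ) = [[cos θ, -sin θ], [sin θ, cos θ]]
For θ = 90°:
cos(90°) = 0
sin(90°) = 1
R = [[0, -1], [1, 0]]
Apply to (-4, -1): [0·-4 + (-1)·-1, 1·-4 + 0·-1] = (1, -4)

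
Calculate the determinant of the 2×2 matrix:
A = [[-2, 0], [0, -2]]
4

For A = [[a, b], [c, d]], det(A) = a*d - b*c.
det(A) = (-2)*(-2) - (0)*(0) = 4 - 0 = 4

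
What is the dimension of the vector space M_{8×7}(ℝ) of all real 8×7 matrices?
Dimension = 56

A real 8×7 matrix is determined by its 8·7 = 56 independent entries.
A standard basis is {E_ij : 1 ≤ i ≤ 8, 1 ≤ j ≤ 7}, where E_ij has a 1 in position (i, j) and 0 elsewhere — there are 56 such matrices, and they are linearly independent and span M_{8×7}(ℝ).
Therefore dim(M_{8×7}(ℝ)) = 56.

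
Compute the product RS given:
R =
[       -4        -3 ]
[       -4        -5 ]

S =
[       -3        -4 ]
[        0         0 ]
RS =
[       12        16 ]
[       12        16 ]

Matrix multiplication: (RS)[i][j] = sum over k of R[i][k] * S[k][j].
  (RS)[0][0] = (-4)*(-3) + (-3)*(0) = 12
  (RS)[0][1] = (-4)*(-4) + (-3)*(0) = 16
  (RS)[1][0] = (-4)*(-3) + (-5)*(0) = 12
  (RS)[1][1] = (-4)*(-4) + (-5)*(0) = 16
RS =
[       12        16 ]
[       12        16 ]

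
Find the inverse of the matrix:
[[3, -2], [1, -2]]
[[1/2, -1/2], [1/4, -3/4]]

For [[a,b],[c,d]], inverse = (1/det)·[[d,-b],[-c,a]]
det = 3·-2 - -2·1 = -4
Inverse = (1/-4)·[[-2, 2], [-1, 3]]
        = [[1/2, -1/2], [1/4, -3/4]]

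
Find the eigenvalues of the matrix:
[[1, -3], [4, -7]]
λ = -5 and λ = -1

Characteristic equation: det(A - λI) = 0
λ² - (trace)λ + (det) = 0
λ² - (-6)λ + (5) = 0
λ² + 6λ + 5 = 0
Solving: λ = -5, -1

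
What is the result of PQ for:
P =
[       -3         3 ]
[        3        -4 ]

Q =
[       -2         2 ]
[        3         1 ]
PQ =
[       15        -3 ]
[      -18         2 ]

Matrix multiplication: (PQ)[i][j] = sum over k of P[i][k] * Q[k][j].
  (PQ)[0][0] = (-3)*(-2) + (3)*(3) = 15
  (PQ)[0][1] = (-3)*(2) + (3)*(1) = -3
  (PQ)[1][0] = (3)*(-2) + (-4)*(3) = -18
  (PQ)[1][1] = (3)*(2) + (-4)*(1) = 2
PQ =
[       15        -3 ]
[      -18         2 ]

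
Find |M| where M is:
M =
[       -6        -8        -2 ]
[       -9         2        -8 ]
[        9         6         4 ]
det(M) = 96

Expand along row 0 (cofactor expansion): det(M) = a*(e*i - f*h) - b*(d*i - f*g) + c*(d*h - e*g), where the 3×3 is [[a, b, c], [d, e, f], [g, h, i]].
Minor M_00 = (2)*(4) - (-8)*(6) = 8 + 48 = 56.
Minor M_01 = (-9)*(4) - (-8)*(9) = -36 + 72 = 36.
Minor M_02 = (-9)*(6) - (2)*(9) = -54 - 18 = -72.
det(M) = (-6)*(56) - (-8)*(36) + (-2)*(-72) = -336 + 288 + 144 = 96.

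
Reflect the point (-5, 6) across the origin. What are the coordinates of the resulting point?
(5, -6)

Reflection across origin: (-5, 6) → (5, -6)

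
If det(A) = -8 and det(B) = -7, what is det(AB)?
56

Use the multiplicative property of determinants: det(AB) = det(A)*det(B).
det(AB) = (-8)*(-7) = 56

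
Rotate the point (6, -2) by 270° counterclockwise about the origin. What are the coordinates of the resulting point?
(-2, -6)

Rotation matrix R(θ) = [[cos θ, -sin θ], [sin θ, cos θ]]; for θ = 270°:
R = [[0, 1], [-1, 0]]
Result: R × [6, -2]ᵀ = [0·6 + (1)·-2, -1·6 + (0)·-2]ᵀ = (-2, -6)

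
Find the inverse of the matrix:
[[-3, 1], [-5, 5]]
[[-1/2, 1/10], [-1/2, 3/10]]

For [[a,b],[c,d]], inverse = (1/det)·[[d,-b],[-c,a]]
det = -3·5 - 1·-5 = -10
Inverse = (1/-10)·[[5, -1], [5, -3]]
        = [[-1/2, 1/10], [-1/2, 3/10]]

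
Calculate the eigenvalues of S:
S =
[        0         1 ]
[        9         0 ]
λ = -3, 3

Solve det(S - λI) = 0. For a 2×2 matrix the characteristic equation is λ² - (trace)λ + det = 0.
trace(S) = a + d = 0 + 0 = 0.
det(S) = a*d - b*c = (0)*(0) - (1)*(9) = 0 - 9 = -9.
Characteristic equation: λ² - (0)λ + (-9) = 0.
Discriminant = (0)² - 4*(-9) = 0 + 36 = 36.
λ = (0 ± √36) / 2 = (0 ± 6) / 2 = -3, 3.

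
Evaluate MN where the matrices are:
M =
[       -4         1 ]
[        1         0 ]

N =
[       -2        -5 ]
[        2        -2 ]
MN =
[       10        18 ]
[       -2        -5 ]

Matrix multiplication: (MN)[i][j] = sum over k of M[i][k] * N[k][j].
  (MN)[0][0] = (-4)*(-2) + (1)*(2) = 10
  (MN)[0][1] = (-4)*(-5) + (1)*(-2) = 18
  (MN)[1][0] = (1)*(-2) + (0)*(2) = -2
  (MN)[1][1] = (1)*(-5) + (0)*(-2) = -5
MN =
[       10        18 ]
[       -2        -5 ]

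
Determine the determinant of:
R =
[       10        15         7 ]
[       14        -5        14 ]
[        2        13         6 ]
det(R) = -1616

Expand along row 0 (cofactor expansion): det(R) = a*(e*i - f*h) - b*(d*i - f*g) + c*(d*h - e*g), where the 3×3 is [[a, b, c], [d, e, f], [g, h, i]].
Minor M_00 = (-5)*(6) - (14)*(13) = -30 - 182 = -212.
Minor M_01 = (14)*(6) - (14)*(2) = 84 - 28 = 56.
Minor M_02 = (14)*(13) - (-5)*(2) = 182 + 10 = 192.
det(R) = (10)*(-212) - (15)*(56) + (7)*(192) = -2120 - 840 + 1344 = -1616.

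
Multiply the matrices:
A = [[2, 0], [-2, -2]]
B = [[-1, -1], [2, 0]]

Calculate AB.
[[-2, -2], [-2, 2]]

Each entry (i,j) of AB = sum over k of A[i][k]*B[k][j].
(AB)[0][0] = (2)*(-1) + (0)*(2) = -2
(AB)[0][1] = (2)*(-1) + (0)*(0) = -2
(AB)[1][0] = (-2)*(-1) + (-2)*(2) = -2
(AB)[1][1] = (-2)*(-1) + (-2)*(0) = 2
AB = [[-2, -2], [-2, 2]]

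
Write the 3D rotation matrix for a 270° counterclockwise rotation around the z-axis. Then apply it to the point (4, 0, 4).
R = [[0, 1, 0], [-1, 0, 0], [0, 0, 1]]; R·(4, 0, 4) = (0, -4, 4)

Rotation matrix for 270° around z-axis:
cos(270°) = 0, sin(270°) = -1
R = [[0, 1, 0], [-1, 0, 0], [0, 0, 1]]
Apply to (4, 0, 4): R·[4, 0, 4]ᵀ = (0, -4, 4)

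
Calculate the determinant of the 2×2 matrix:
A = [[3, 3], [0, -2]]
-6

For A = [[a, b], [c, d]], det(A) = a*d - b*c.
det(A) = (3)*(-2) - (3)*(0) = -6 - 0 = -6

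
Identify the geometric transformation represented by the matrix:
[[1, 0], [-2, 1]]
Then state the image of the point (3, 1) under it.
vertical shear with factor -2; image of (3, 1) is (3, -5)

The matrix [[1, 0], [k, 1]] sends (x, y) to (x, -2x + y), leaving the x-coordinate fixed: a vertical shear.
The matrix [[1, 0], [-2, 1]] represents: vertical shear with factor -2.
Applying it to (3, 1): [1·3 + 0·1, -2·3 + 1·1] = (3, -5).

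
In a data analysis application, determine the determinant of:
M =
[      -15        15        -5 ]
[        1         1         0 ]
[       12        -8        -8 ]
det(M) = 340

Expand along row 0 (cofactor expansion): det(M) = a*(e*i - f*h) - b*(d*i - f*g) + c*(d*h - e*g), where the 3×3 is [[a, b, c], [d, e, f], [g, h, i]].
Minor M_00 = (1)*(-8) - (0)*(-8) = -8 - 0 = -8.
Minor M_01 = (1)*(-8) - (0)*(12) = -8 - 0 = -8.
Minor M_02 = (1)*(-8) - (1)*(12) = -8 - 12 = -20.
det(M) = (-15)*(-8) - (15)*(-8) + (-5)*(-20) = 120 + 120 + 100 = 340.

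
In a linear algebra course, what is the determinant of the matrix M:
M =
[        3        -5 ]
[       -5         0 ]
det(M) = -25

For a 2×2 matrix [[a, b], [c, d]], det = a*d - b*c.
det(M) = (3)*(0) - (-5)*(-5) = 0 - 25 = -25.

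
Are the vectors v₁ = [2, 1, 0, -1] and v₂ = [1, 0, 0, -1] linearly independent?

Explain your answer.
Yes, linearly independent

Two vectors are linearly dependent iff one is a scalar multiple of the other.
No single scalar k satisfies v₂ = k·v₁ (the ratios of corresponding entries disagree), so v₁ and v₂ are linearly independent.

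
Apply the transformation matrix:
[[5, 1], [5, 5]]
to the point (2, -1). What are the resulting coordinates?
(9, 5)

Matrix multiplication:
[[5, 1], [5, 5]] × [2, -1]ᵀ
= [5×2 + 1×-1, 5×2 + 5×-1]ᵀ
= [9.0000, 5.0000]ᵀ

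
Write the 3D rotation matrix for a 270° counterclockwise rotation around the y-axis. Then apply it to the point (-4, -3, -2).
R = [[0, 0, -1], [0, 1, 0], [1, 0, 0]]; R·(-4, -3, -2) = (2, -3, -4)

Rotation matrix for 270° around y-axis:
cos(270°) = 0, sin(270°) = -1
R = [[0, 0, -1], [0, 1, 0], [1, 0, 0]]
Apply to (-4, -3, -2): R·[-4, -3, -2]ᵀ = (2, -3, -4)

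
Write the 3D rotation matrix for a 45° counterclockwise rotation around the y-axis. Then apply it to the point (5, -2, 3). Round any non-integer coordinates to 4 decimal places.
R = [[√2/2, 0, √2/2], [0, 1, 0], [-√2/2, 0, √2/2]]; R·(5, -2, 3) = (5.6569, -2.0000, -1.4142)

Rotation matrix for 45° around y-axis:
cos(45°) = √2/2, sin(45°) = √2/2
R = [[√2/2, 0, √2/2], [0, 1, 0], [-√2/2, 0, √2/2]]
Apply to (5, -2, 3): R·[5, -2, 3]ᵀ = (5.6569, -2.0000, -1.4142)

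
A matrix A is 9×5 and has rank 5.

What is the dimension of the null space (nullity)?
0

The rank-nullity theorem for an m×n matrix states:
rank(A) + nullity(A) = n (the number of columns).
Here n = 5 and rank(A) = 5, so nullity(A) = 5 - 5 = 0.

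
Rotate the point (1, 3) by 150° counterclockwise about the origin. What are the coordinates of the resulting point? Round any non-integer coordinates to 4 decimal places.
(-2.3660, -2.0981)

Rotation matrix R(θ) = [[cos θ, -sin θ], [sin θ, cos θ]]; for θ = 150°:
R = [[-√3/2, -1/2], [1/2, -√3/2]]
Result: R × [1, 3]ᵀ = [-√3/2·1 + (-1/2)·3, 1/2·1 + (-√3/2)·3]ᵀ = (-2.3660, -2.0981)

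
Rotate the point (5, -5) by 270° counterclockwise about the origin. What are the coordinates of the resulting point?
(-5, -5)

Rotation matrix R(θ) = [[cos θ, -sin θ], [sin θ, cos θ]]; for θ = 270°:
R = [[0, 1], [-1, 0]]
Result: R × [5, -5]ᵀ = [0·5 + (1)·-5, -1·5 + (0)·-5]ᵀ = (-5, -5)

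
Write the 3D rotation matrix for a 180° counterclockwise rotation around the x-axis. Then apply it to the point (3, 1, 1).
R = [[1, 0, 0], [0, -1, 0], [0, 0, -1]]; R·(3, 1, 1) = (3, -1, -1)

Rotation matrix for 180° around x-axis:
cos(180°) = -1, sin(180°) = 0
R = [[1, 0, 0], [0, -1, 0], [0, 0, -1]]
Apply to (3, 1, 1): R·[3, 1, 1]ᵀ = (3, -1, -1)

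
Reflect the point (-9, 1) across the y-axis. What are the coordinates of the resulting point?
(9, 1)

Reflection across y-axis: (-9, 1) → (9, 1)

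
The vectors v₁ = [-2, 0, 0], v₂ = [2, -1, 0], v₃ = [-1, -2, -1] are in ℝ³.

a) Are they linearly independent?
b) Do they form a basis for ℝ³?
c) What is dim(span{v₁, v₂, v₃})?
Yes independent, yes basis, dim = 3

Stack v₁, v₂, v₃ as rows of a 3×3 matrix.
[[-2, 0, 0]; [2, -1, 0]; [-1, -2, -1]] is already lower triangular with nonzero diagonal entries (-2, -1, -1), so its determinant is the product of the diagonal entries, det = (-2)·(-1)·(-1) = -2 ≠ 0, and the rows are linearly independent.
Three linearly independent vectors in ℝ³ form a basis for ℝ³, so dim(span{v₁,v₂,v₃}) = 3.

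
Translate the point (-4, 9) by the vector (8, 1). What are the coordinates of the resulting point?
(4, 10)

Translation by (8, 1):
x' = -4 + 8 = 4
y' = 9 + 1 = 10
Homogeneous matrix: [[1, 0, 8], [0, 1, 1], [0, 0, 1]]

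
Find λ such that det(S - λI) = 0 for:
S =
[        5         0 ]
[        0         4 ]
λ = 4, 5

Solve det(S - λI) = 0. For a 2×2 matrix the characteristic equation is λ² - (trace)λ + det = 0.
trace(S) = a + d = 5 + 4 = 9.
det(S) = a*d - b*c = (5)*(4) - (0)*(0) = 20 - 0 = 20.
Characteristic equation: λ² - (9)λ + (20) = 0.
Discriminant = (9)² - 4*(20) = 81 - 80 = 1.
λ = (9 ± √1) / 2 = (9 ± 1) / 2 = 4, 5.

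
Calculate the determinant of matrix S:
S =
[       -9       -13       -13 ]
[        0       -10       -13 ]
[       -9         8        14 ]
det(S) = -27

Expand along row 0 (cofactor expansion): det(S) = a*(e*i - f*h) - b*(d*i - f*g) + c*(d*h - e*g), where the 3×3 is [[a, b, c], [d, e, f], [g, h, i]].
Minor M_00 = (-10)*(14) - (-13)*(8) = -140 + 104 = -36.
Minor M_01 = (0)*(14) - (-13)*(-9) = 0 - 117 = -117.
Minor M_02 = (0)*(8) - (-10)*(-9) = 0 - 90 = -90.
det(S) = (-9)*(-36) - (-13)*(-117) + (-13)*(-90) = 324 - 1521 + 1170 = -27.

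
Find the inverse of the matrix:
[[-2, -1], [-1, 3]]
[[-3/7, -1/7], [-1/7, 2/7]]

For [[a,b],[c,d]], inverse = (1/det)·[[d,-b],[-c,a]]
det = -2·3 - -1·-1 = -7
Inverse = (1/-7)·[[3, 1], [1, -2]]
        = [[-3/7, -1/7], [-1/7, 2/7]]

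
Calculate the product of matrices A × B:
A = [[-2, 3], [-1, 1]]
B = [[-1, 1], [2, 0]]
[[8, -2], [3, -1]]

Matrix multiplication:
C[0][0] = -2×-1 + 3×2 = 8
C[0][1] = -2×1 + 3×0 = -2
C[1][0] = -1×-1 + 1×2 = 3
C[1][1] = -1×1 + 1×0 = -1
Result: [[8, -2], [3, -1]]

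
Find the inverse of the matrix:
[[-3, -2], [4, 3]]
[[-3, -2], [4, 3]]

For [[a,b],[c,d]], inverse = (1/det)·[[d,-b],[-c,a]]
det = -3·3 - -2·4 = -1
Inverse = (1/-1)·[[3, 2], [-4, -3]]
        = [[-3, -2], [4, 3]]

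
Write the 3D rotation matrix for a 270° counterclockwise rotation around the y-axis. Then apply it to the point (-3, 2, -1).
R = [[0, 0, -1], [0, 1, 0], [1, 0, 0]]; R·(-3, 2, -1) = (1, 2, -3)

Rotation matrix for 270° around y-axis:
cos(270°) = 0, sin(270°) = -1
R = [[0, 0, -1], [0, 1, 0], [1, 0, 0]]
Apply to (-3, 2, -1): R·[-3, 2, -1]ᵀ = (1, 2, -3)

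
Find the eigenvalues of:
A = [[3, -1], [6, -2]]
λ = 0, 1

Solve det(A - λI) = 0. For a 2×2 matrix this is λ² - (trace)λ + det = 0.
trace(A) = 3 - 2 = 1.
det(A) = (3)*(-2) - (-1)*(6) = -6 + 6 = 0.
Characteristic equation: λ² - (1)λ + (0) = 0.
Discriminant: (1)² - 4*(0) = 1 - 0 = 1.
Roots: λ = (1 ± √1) / 2 = 0, 1.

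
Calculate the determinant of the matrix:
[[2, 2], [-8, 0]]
16

For a 2×2 matrix [[a, b], [c, d]], det = ad - bc
det = (2)(0) - (2)(-8) = 0 - -16 = 16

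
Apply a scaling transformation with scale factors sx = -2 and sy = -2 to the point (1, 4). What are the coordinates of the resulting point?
(-2, -8)

Scaling matrix:
[[-2, 0], [0, -2]]
Result: (1 × -2, 4 × -2) = (-2, -8)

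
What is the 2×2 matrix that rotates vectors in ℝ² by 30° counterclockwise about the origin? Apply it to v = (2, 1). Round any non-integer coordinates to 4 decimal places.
R = [[√3/2, -1/2], [1/2, √3/2]]; R·v = (1.2321, 1.8660)

A counterclockwise rotation by angle θ in ℝ² has matrix R(θ) = [[cos θ, -sin θ], [sin θ, cos θ]].
For θ = 30°: cos θ = √3/2, sin θ = 1/2.
R(30°) = [[√3/2, -1/2], [1/2, √3/2]].
R·v = [√3/2·2 + (-1/2)·1, 1/2·2 + √3/2·1] = (1.2321, 1.8660).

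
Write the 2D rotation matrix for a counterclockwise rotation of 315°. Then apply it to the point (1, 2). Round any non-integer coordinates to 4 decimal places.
R = [[√2/2, √2/2], [-√2/2, √2/2]]; R·(1, 2) = (2.1213, 0.7071)

Rotation matrix formula: R(θ) = [[cos θ, -sin θ], [sin θ, cos θ]]
For θ = 315°:
cos(315°) = √2/2
sin(315°) = -√2/2
R = [[√2/2, √2/2], [-√2/2, √2/2]]
Apply to (1, 2): [√2/2·1 + (√2/2)·2, -√2/2·1 + √2/2·2] = (2.1213, 0.7071)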